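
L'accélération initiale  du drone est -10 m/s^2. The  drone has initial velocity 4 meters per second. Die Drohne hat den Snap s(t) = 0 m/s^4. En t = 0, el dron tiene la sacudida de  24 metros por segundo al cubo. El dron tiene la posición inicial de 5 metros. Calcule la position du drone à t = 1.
En partant du snap s(t) = 0, nous prenons 4 intégrales. La primitive du snap est le jerk. En utilisant j(0) = 24, nous obtenons j(t) = 24. L'intégrale du jerk, avec a(0) = -10, donne l'accélération: a(t) = 24·t - 10. En intégrant l'accélération et en utilisant la condition initiale v(0) = 4, nous obtenons v(t) = 12·t^2 - 10·t + 4. En prenant ∫v(t)dt et en appliquant x(0) = 5, nous trouvons x(t) = 4·t^3 - 5·t^2 + 4·t + 5. En utilisant x(t) = 4·t^3 - 5·t^2 + 4·t + 5 et en substituant t = 1, nous trouvons x = 8.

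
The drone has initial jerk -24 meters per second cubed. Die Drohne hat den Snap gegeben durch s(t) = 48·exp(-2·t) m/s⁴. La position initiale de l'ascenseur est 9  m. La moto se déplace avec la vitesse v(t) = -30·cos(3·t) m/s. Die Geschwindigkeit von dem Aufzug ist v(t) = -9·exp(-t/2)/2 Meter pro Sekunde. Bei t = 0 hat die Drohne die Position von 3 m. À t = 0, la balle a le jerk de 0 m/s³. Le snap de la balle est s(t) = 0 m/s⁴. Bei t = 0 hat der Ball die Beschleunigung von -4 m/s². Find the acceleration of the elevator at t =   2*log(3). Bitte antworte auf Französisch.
Pour résoudre ceci, nous devons prendre 1 dérivée de notre équation de la vitesse v(t) = -9·exp(-t/2)/2. La dérivée de la vitesse donne l'accélération: a(t) = 9·exp(-t/2)/4. Nous avons l'accélération a(t) = 9·exp(-t/2)/4. En substituant t = 2*log(3): a(2*log(3)) = 3/4.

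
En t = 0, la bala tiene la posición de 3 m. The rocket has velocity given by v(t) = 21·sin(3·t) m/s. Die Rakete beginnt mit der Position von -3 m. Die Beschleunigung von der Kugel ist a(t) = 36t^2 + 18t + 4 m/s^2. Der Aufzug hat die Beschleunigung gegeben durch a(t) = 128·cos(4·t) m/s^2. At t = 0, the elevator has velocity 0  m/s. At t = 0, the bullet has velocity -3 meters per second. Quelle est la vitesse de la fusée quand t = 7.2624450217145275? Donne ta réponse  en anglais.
Using v(t) = 21·sin(3·t) and substituting t = 7.2624450217145275, we find v = 4.25051278697647.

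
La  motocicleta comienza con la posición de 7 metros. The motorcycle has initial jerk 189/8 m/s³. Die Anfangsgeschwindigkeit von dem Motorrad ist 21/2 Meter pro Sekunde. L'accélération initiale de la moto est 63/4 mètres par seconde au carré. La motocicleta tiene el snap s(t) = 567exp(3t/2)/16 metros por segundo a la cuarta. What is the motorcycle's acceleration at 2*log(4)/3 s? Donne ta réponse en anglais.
Starting from snap s(t) = 567·exp(3·t/2)/16, we take 2 integrals. Taking ∫s(t)dt and applying j(0) = 189/8, we find j(t) = 189·exp(3·t/2)/8. Integrating jerk and using the initial condition a(0) = 63/4, we get a(t) = 63·exp(3·t/2)/4. We have acceleration a(t) = 63·exp(3·t/2)/4. Substituting t = 2*log(4)/3: a(2*log(4)/3) = 63.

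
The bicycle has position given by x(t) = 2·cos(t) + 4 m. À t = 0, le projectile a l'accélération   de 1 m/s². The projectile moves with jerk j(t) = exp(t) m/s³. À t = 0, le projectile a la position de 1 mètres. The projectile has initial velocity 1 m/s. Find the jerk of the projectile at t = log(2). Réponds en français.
De l'équation du jerk j(t) = exp(t), nous substituons t = log(2) pour obtenir j = 2.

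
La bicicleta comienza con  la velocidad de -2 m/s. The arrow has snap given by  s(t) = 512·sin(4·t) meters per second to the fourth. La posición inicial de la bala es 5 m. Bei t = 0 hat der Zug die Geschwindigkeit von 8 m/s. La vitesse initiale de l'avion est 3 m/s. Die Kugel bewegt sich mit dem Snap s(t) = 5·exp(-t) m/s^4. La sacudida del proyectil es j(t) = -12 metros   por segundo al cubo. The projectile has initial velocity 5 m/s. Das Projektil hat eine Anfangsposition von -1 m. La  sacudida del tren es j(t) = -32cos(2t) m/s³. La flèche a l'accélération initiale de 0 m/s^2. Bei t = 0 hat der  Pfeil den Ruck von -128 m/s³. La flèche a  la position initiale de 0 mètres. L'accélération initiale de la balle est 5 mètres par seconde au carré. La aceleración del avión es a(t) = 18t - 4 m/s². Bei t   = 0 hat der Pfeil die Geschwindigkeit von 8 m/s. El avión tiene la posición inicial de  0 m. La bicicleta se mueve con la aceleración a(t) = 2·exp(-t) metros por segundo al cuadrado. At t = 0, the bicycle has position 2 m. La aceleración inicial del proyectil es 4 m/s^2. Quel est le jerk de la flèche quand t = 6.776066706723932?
Nous devons trouver l'intégrale de notre équation du snap s(t) = 512·sin(4·t) 1 fois. En prenant ∫s(t)dt et en appliquant j(0) = -128, nous trouvons j(t) = -128·cos(4·t). En utilisant j(t) = -128·cos(4·t) et en substituant t = 6.776066706723932, nous trouvons j = 49.9315125913693.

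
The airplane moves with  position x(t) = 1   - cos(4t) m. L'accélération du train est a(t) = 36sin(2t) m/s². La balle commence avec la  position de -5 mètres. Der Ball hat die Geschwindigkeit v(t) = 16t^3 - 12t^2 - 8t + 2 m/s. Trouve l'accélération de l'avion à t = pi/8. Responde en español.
Para resolver esto, necesitamos tomar 2 derivadas de nuestra ecuación de la posición x(t) = 1 - cos(4·t). Tomando d/dt de x(t), encontramos v(t) = 4·sin(4·t). La derivada de la velocidad da la aceleración: a(t) = 16·cos(4·t). Tenemos la aceleración a(t) = 16·cos(4·t). Sustituyendo t = pi/8: a(pi/8) = 0.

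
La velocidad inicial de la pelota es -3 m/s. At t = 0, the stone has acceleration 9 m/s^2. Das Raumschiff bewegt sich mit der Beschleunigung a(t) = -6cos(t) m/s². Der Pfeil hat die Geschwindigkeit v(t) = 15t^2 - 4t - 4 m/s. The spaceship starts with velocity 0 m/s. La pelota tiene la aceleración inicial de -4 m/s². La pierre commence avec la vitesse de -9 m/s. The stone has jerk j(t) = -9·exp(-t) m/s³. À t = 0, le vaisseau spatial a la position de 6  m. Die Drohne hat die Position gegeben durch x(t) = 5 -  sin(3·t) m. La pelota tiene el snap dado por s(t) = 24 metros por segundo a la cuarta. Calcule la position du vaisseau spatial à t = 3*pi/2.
Nous devons intégrer notre équation de l'accélération a(t) = -6·cos(t) 2 fois. L'intégrale de l'accélération est la vitesse. En utilisant v(0) = 0, nous obtenons v(t) = -6·sin(t). L'intégrale de la vitesse est la position. En utilisant x(0) = 6, nous obtenons x(t) = 6·cos(t). En utilisant x(t) = 6·cos(t) et en substituant t = 3*pi/2, nous trouvons x = 0.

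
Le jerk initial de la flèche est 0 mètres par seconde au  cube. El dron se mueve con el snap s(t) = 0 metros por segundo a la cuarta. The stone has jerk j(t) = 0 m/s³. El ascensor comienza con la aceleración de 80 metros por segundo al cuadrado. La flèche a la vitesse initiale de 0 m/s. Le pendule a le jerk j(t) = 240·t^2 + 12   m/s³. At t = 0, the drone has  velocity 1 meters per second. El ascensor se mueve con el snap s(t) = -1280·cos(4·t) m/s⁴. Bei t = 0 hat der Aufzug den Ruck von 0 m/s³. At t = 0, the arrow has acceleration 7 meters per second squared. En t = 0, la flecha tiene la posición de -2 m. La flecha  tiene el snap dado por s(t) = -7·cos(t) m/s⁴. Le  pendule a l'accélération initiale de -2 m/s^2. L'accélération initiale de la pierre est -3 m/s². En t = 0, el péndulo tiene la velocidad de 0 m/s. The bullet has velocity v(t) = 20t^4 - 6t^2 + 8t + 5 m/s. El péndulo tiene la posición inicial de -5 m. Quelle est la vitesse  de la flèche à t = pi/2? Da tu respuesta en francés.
Pour résoudre ceci, nous devons prendre 3 intégrales de notre équation du snap s(t) = -7·cos(t). La primitive du snap est le jerk. En utilisant j(0) = 0, nous obtenons j(t) = -7·sin(t). L'intégrale du jerk est l'accélération. En utilisant a(0) = 7, nous obtenons a(t) = 7·cos(t). En intégrant l'accélération et en utilisant la condition initiale v(0) = 0, nous obtenons v(t) = 7·sin(t). De l'équation de la vitesse v(t) = 7·sin(t), nous substituons t = pi/2 pour obtenir v = 7.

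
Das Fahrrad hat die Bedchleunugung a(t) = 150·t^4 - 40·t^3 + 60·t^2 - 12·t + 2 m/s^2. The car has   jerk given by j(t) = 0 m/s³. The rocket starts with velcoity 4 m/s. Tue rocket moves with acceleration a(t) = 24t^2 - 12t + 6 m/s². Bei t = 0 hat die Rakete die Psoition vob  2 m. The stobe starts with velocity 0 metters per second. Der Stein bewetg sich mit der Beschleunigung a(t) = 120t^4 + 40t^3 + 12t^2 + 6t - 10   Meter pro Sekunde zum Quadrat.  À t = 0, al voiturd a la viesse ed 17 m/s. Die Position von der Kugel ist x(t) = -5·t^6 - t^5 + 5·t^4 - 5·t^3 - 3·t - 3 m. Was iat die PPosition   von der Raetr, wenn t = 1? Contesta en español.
Para resolver esto, necesitamos tomar 2 integrales de nuestra ecuación de la aceleración a(t) = 24·t^2 - 12·t + 6. Tomando ∫a(t)dt y aplicando v(0) = 4, encontramos v(t) = 8·t^3 - 6·t^2 + 6·t + 4. La antiderivada de la velocidad, con x(0) = 2, da la posición: x(t) = 2·t^4 - 2·t^3 + 3·t^2 + 4·t + 2. Tenemos la posición x(t) = 2·t^4 - 2·t^3 + 3·t^2 + 4·t + 2. Sustituyendo t = 1: x(1) = 9.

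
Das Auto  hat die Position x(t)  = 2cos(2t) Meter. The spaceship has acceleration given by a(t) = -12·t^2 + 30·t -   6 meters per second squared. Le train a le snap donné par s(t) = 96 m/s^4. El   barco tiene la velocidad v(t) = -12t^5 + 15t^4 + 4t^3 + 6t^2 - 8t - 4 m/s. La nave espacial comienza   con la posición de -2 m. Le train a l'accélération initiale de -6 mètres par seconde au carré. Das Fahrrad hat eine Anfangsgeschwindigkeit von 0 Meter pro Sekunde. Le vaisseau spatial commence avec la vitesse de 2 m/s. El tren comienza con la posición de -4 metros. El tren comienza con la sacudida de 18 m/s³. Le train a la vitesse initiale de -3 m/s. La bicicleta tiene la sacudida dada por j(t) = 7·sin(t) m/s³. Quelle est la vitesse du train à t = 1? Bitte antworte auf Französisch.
Pour résoudre ceci, nous devons prendre 3 primitives de notre équation du snap s(t) = 96. L'intégrale du snap, avec j(0) = 18, donne le jerk: j(t) = 96·t + 18. La primitive du jerk est l'accélération. En utilisant a(0) = -6, nous obtenons a(t) = 48·t^2 + 18·t - 6. L'intégrale de l'accélération est la vitesse. En utilisant v(0) = -3, nous obtenons v(t) = 16·t^3 + 9·t^2 - 6·t - 3. Nous avons la vitesse v(t) = 16·t^3 + 9·t^2 - 6·t - 3. En substituant t = 1: v(1) = 16.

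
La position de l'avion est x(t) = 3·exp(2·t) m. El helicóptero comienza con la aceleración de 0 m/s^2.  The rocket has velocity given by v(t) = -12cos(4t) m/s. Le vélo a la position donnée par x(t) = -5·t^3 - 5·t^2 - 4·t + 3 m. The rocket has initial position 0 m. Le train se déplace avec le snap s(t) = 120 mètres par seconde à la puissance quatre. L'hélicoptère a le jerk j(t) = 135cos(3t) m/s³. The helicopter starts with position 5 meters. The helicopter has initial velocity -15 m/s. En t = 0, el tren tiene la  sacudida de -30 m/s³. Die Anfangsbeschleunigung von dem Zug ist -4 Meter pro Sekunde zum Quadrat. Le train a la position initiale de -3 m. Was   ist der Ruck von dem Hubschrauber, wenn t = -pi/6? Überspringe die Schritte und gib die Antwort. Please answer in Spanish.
La respuesta es 0.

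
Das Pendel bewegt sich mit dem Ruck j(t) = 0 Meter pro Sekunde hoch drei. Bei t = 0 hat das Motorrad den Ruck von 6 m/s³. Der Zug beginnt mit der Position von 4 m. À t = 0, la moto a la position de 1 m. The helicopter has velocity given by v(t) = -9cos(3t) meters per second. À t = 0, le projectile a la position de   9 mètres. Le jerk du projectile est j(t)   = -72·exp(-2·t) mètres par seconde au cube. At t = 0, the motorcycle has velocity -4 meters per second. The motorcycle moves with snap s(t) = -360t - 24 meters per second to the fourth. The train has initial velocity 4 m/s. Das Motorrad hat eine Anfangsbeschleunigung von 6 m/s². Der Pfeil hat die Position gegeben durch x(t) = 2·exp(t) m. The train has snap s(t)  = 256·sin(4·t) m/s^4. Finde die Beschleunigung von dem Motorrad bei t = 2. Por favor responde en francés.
Nous devons trouver la primitive de notre équation du snap s(t) = -360·t - 24 2 fois. La primitive du snap, avec j(0) = 6, donne le jerk: j(t) = -180·t^2 - 24·t + 6. L'intégrale du jerk est l'accélération. En utilisant a(0) = 6, nous obtenons a(t) = -60·t^3 - 12·t^2 + 6·t + 6. En utilisant a(t) = -60·t^3 - 12·t^2 + 6·t + 6 et en substituant t = 2, nous trouvons a = -510.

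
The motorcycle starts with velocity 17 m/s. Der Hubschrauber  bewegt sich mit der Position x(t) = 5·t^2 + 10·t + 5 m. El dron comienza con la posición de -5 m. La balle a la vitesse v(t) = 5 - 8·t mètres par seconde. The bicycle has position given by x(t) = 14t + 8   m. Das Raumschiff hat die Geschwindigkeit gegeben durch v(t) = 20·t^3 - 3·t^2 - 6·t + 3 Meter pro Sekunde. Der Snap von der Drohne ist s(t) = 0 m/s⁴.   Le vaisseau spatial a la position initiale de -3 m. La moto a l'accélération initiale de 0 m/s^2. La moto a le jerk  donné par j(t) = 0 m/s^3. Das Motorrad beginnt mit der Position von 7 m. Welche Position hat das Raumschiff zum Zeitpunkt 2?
Wir müssen unsere Gleichung für die Geschwindigkeit v(t) = 20·t^3 - 3·t^2 - 6·t + 3 1-mal integrieren. Die Stammfunktion von der Geschwindigkeit ist die Position. Mit x(0) = -3 erhalten wir x(t) = 5·t^4 - t^3 - 3·t^2 + 3·t - 3. Aus der Gleichung für die Position x(t) = 5·t^4 - t^3 - 3·t^2 + 3·t - 3, setzen wir t = 2 ein und erhalten x = 63.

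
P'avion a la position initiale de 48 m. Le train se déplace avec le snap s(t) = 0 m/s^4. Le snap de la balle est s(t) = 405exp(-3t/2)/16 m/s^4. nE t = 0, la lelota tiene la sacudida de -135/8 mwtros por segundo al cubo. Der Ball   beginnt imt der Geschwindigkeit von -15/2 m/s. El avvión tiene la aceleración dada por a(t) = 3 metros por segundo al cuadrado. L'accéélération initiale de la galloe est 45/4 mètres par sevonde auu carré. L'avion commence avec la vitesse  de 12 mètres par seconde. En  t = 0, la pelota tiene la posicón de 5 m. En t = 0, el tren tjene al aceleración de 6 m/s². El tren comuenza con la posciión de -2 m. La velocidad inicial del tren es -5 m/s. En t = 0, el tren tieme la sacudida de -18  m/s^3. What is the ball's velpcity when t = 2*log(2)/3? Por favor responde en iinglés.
Starting from snap s(t) = 405·exp(-3·t/2)/16, we take 3 integrals. Finding the antiderivative of s(t) and using j(0) = -135/8: j(t) = -135·exp(-3·t/2)/8. Taking ∫j(t)dt and applying a(0) = 45/4, we find a(t) = 45·exp(-3·t/2)/4. Finding the integral of a(t) and using v(0) = -15/2: v(t) = -15·exp(-3·t/2)/2. We have velocity v(t) = -15·exp(-3·t/2)/2. Substituting t = 2*log(2)/3: v(2*log(2)/3) = -15/4.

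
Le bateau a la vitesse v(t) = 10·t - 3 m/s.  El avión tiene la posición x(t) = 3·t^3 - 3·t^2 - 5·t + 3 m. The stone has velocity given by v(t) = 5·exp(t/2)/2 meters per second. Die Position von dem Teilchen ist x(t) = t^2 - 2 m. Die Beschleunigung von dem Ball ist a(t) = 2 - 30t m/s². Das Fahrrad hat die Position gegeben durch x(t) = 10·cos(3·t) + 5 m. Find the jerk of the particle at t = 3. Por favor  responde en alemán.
Wir müssen unsere Gleichung für die Position x(t) = t^2 - 2 3-mal ableiten. Durch Ableiten von der Position erhalten wir die Geschwindigkeit: v(t) = 2·t. Durch Ableiten von der Geschwindigkeit erhalten wir die Beschleunigung: a(t) = 2. Mit d/dt von a(t) finden wir j(t) = 0. Aus der Gleichung für den Ruck j(t) = 0, setzen wir t = 3 ein und erhalten j = 0.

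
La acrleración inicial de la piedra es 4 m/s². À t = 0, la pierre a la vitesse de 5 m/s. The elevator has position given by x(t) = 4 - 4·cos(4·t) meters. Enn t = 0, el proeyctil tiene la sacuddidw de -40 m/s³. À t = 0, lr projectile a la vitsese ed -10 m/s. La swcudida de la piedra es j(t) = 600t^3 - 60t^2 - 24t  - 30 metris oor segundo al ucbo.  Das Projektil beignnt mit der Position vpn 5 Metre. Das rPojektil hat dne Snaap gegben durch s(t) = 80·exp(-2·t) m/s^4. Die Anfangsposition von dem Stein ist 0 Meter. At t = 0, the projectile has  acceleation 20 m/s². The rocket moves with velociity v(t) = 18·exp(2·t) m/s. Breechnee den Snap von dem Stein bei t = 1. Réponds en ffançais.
Nous devons dériver notre équation du jerk j(t) = 600·t^3 - 60·t^2 - 24·t - 30 1 fois. La dérivée du jerk donne le snap: s(t) = 1800·t^2 - 120·t - 24. En utilisant s(t) = 1800·t^2 - 120·t - 24 et en substituant t = 1, nous trouvons s = 1656.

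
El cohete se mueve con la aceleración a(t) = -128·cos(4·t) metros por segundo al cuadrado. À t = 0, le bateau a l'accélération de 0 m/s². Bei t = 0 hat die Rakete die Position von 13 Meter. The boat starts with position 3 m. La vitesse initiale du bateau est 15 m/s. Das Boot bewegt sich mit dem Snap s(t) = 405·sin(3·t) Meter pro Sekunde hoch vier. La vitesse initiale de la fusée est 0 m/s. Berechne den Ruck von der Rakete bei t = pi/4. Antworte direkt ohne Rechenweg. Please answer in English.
The jerk at t = pi/4 is j = 0.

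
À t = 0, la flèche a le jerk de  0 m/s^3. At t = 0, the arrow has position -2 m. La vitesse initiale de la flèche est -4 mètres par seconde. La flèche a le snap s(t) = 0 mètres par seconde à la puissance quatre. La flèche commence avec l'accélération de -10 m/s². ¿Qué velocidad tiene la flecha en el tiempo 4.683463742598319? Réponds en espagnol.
Partiendo del snap s(t) = 0, tomamos 3 integrales. Tomando ∫s(t)dt y aplicando j(0) = 0, encontramos j(t) = 0. Tomando ∫j(t)dt y aplicando a(0) = -10, encontramos a(t) = -10. La antiderivada de la aceleración es la velocidad. Usando v(0) = -4, obtenemos v(t) = -10·t - 4. Usando v(t) = -10·t - 4 y sustituyendo t = 4.683463742598319, encontramos v = -50.8346374259832.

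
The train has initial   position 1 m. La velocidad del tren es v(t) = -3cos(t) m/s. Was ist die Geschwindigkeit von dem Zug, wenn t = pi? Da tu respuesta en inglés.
We have velocity v(t) = -3·cos(t). Substituting t = pi: v(pi) = 3.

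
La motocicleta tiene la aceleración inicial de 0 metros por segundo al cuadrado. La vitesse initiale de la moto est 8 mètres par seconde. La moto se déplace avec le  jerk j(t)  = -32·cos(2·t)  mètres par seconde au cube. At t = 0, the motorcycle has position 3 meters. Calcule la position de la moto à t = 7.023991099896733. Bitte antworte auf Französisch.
Pour résoudre ceci, nous devons prendre 3 primitives de notre équation du jerk j(t) = -32·cos(2·t). En intégrant le jerk et en utilisant la condition initiale a(0) = 0, nous obtenons a(t) = -16·sin(2·t). En prenant ∫a(t)dt et en appliquant v(0) = 8, nous trouvons v(t) = 8·cos(2·t). En prenant ∫v(t)dt et en appliquant x(0) = 3, nous trouvons x(t) = 4·sin(2·t) + 3. En utilisant x(t) = 4·sin(2·t) + 3 et en substituant t = 7.023991099896733, nous trouvons x = 6.98410270515721.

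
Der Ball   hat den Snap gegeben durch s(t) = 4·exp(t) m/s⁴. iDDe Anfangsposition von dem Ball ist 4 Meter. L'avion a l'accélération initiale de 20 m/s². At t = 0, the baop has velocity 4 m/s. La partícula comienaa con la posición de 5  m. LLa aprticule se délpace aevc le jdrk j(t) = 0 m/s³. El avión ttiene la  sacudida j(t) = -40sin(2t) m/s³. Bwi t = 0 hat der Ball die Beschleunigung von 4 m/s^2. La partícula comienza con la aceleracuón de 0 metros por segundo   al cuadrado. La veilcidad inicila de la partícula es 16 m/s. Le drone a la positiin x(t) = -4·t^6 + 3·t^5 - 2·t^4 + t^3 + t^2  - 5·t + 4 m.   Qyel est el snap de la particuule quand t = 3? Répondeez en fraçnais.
Pour résoudre ceci, nous devons prendre 1 dérivée de notre équation du jerk j(t) = 0. En dérivant le jerk, nous obtenons le snap: s(t) = 0. De l'équation du snap s(t) = 0, nous substituons t = 3 pour obtenir s = 0.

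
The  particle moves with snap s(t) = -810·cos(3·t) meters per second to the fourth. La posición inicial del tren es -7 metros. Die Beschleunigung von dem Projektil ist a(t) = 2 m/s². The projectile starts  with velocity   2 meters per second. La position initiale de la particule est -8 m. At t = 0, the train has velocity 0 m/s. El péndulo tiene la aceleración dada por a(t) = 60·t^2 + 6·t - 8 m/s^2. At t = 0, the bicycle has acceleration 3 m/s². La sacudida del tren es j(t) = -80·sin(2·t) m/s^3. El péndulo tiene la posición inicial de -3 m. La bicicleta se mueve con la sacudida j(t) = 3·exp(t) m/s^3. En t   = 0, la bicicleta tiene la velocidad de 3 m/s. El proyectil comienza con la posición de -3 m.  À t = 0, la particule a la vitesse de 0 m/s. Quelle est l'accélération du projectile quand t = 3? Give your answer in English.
We have acceleration a(t) = 2. Substituting t = 3: a(3) = 2.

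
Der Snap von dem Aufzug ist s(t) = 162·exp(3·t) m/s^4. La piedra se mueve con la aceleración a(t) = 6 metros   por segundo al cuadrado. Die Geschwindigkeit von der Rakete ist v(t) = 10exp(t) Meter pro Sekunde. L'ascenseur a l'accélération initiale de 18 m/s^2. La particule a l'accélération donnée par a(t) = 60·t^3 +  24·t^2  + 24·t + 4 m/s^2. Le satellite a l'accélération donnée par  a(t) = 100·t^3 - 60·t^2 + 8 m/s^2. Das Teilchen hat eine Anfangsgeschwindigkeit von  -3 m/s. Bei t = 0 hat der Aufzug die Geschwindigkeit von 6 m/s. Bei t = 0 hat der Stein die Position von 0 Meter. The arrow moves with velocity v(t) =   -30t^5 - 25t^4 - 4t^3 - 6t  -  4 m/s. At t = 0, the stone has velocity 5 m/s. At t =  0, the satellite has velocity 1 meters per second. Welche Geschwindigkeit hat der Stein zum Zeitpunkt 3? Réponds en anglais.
To find the answer, we compute 1 integral of a(t) = 6. Taking ∫a(t)dt and applying v(0) = 5, we find v(t) = 6·t + 5. Using v(t) = 6·t + 5 and substituting t = 3, we find v = 23.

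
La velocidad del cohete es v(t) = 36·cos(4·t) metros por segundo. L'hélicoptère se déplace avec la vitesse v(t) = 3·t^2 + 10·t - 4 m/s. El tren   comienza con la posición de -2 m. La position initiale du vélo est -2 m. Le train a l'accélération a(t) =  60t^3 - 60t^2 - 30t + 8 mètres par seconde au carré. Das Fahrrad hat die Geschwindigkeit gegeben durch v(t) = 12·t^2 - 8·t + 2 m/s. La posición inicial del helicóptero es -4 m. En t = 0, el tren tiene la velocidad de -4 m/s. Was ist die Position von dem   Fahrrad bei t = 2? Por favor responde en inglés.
We need to integrate our velocity equation v(t) = 12·t^2 - 8·t + 2 1 time. Finding the antiderivative of v(t) and using x(0) = -2: x(t) = 4·t^3 - 4·t^2 + 2·t - 2. From the given position equation x(t) = 4·t^3 - 4·t^2 + 2·t - 2, we substitute t = 2 to get x = 18.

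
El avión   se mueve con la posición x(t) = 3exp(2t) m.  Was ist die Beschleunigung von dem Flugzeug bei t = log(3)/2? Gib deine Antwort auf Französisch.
Pour résoudre ceci, nous devons prendre 2 dérivées de notre équation de la position x(t) = 3·exp(2·t). La dérivée de la position donne la vitesse: v(t) = 6·exp(2·t). La dérivée de la vitesse donne l'accélération: a(t) = 12·exp(2·t). En utilisant a(t) = 12·exp(2·t) et en substituant t = log(3)/2, nous trouvons a = 36.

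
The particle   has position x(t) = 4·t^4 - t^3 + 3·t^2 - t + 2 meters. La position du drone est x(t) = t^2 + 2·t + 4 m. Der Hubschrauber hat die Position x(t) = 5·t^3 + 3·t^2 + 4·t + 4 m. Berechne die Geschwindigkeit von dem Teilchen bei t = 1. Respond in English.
We must differentiate our position equation x(t) = 4·t^4 - t^3 + 3·t^2 - t + 2 1 time. Differentiating position, we get velocity: v(t) = 16·t^3 - 3·t^2 + 6·t - 1. We have velocity v(t) = 16·t^3 - 3·t^2 + 6·t - 1. Substituting t = 1: v(1) = 18.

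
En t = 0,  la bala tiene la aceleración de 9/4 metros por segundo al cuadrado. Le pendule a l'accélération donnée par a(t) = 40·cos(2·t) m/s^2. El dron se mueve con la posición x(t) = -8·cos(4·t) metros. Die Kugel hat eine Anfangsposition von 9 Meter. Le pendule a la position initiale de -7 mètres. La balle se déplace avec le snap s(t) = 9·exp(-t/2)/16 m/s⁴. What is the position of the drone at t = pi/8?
From the given position equation x(t) = -8·cos(4·t), we substitute t = pi/8 to get x = 0.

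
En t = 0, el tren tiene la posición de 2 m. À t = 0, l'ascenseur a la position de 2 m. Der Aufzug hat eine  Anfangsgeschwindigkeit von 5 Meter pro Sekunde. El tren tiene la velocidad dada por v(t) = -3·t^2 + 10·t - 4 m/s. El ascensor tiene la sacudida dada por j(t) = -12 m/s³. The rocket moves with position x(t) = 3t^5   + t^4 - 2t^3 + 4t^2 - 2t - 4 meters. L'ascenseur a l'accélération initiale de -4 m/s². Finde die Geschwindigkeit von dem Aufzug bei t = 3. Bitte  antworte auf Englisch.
To find the answer, we compute 2 integrals of j(t) = -12. The antiderivative of jerk is acceleration. Using a(0) = -4, we get a(t) = -12·t - 4. The antiderivative of acceleration is velocity. Using v(0) = 5, we get v(t) = -6·t^2 - 4·t + 5. Using v(t) = -6·t^2 - 4·t + 5 and substituting t = 3, we find v = -61.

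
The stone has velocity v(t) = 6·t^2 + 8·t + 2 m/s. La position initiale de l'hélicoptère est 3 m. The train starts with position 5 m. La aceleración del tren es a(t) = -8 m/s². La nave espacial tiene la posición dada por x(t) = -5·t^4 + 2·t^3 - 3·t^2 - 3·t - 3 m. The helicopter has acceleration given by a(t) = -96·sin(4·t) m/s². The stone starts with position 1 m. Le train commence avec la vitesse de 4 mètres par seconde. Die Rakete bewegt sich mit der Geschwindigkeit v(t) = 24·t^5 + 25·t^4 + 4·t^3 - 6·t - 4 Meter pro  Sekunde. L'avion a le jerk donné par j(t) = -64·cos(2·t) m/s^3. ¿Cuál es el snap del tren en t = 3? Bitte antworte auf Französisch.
En partant de l'accélération a(t) = -8, nous prenons 2 dérivées. En dérivant l'accélération, nous obtenons le jerk: j(t) = 0. La dérivée du jerk donne le snap: s(t) = 0. De l'équation du snap s(t) = 0, nous substituons t = 3 pour obtenir s = 0.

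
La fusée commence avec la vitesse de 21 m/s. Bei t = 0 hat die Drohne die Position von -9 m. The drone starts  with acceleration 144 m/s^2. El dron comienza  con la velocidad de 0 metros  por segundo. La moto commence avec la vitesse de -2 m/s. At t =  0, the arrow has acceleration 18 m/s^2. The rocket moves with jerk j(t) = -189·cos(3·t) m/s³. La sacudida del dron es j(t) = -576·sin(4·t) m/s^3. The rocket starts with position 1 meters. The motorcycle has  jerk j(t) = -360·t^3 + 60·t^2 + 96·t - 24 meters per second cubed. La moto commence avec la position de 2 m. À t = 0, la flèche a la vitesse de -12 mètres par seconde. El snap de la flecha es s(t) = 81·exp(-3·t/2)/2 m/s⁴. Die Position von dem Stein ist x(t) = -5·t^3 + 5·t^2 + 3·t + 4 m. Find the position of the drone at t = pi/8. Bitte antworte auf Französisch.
Nous devons intégrer notre équation du jerk j(t) = -576·sin(4·t) 3 fois. En prenant ∫j(t)dt et en appliquant a(0) = 144, nous trouvons a(t) = 144·cos(4·t). La primitive de l'accélération est la vitesse. En utilisant v(0) = 0, nous obtenons v(t) = 36·sin(4·t). En prenant ∫v(t)dt et en appliquant x(0) = -9, nous trouvons x(t) = -9·cos(4·t). Nous avons la position x(t) = -9·cos(4·t). En substituant t = pi/8: x(pi/8) = 0.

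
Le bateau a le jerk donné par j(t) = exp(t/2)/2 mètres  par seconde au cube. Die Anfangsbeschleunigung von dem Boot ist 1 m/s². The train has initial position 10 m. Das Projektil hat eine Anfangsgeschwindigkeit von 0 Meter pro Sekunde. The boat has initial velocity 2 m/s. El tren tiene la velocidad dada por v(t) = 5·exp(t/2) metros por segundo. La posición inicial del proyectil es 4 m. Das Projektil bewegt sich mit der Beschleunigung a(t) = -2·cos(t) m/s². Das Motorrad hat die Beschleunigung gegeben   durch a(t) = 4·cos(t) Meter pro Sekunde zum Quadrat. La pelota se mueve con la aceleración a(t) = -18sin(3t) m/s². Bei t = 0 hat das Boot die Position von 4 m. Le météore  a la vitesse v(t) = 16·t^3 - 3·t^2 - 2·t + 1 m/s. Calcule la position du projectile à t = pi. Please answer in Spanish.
Para resolver esto, necesitamos tomar 2 integrales de nuestra ecuación de la aceleración a(t) = -2·cos(t). La antiderivada de la aceleración es la velocidad. Usando v(0) = 0, obtenemos v(t) = -2·sin(t). Tomando ∫v(t)dt y aplicando x(0) = 4, encontramos x(t) = 2·cos(t) + 2. Usando x(t) = 2·cos(t) + 2 y sustituyendo t = pi, encontramos x = 0.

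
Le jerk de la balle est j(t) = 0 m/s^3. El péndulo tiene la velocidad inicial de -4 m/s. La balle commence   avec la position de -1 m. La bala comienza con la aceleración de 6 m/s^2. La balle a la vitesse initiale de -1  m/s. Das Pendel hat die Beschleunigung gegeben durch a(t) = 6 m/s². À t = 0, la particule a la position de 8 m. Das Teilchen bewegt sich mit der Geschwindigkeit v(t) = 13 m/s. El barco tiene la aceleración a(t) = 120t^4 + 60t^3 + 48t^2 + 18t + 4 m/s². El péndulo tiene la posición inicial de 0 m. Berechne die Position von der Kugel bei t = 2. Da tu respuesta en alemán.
Wir müssen unsere Gleichung für den Ruck j(t) = 0 3-mal integrieren. Mit ∫j(t)dt und Anwendung von a(0) = 6, finden wir a(t) = 6. Das Integral von der Beschleunigung ist die Geschwindigkeit. Mit v(0) = -1 erhalten wir v(t) = 6·t - 1. Das Integral von der Geschwindigkeit ist die Position. Mit x(0) = -1 erhalten wir x(t) = 3·t^2 - t - 1. Aus der Gleichung für die Position x(t) = 3·t^2 - t - 1, setzen wir t = 2 ein und erhalten x = 9.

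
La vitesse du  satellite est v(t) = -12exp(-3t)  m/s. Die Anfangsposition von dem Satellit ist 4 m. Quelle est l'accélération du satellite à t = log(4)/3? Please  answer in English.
We must differentiate our velocity equation v(t) = -12·exp(-3·t) 1 time. Differentiating velocity, we get acceleration: a(t) = 36·exp(-3·t). We have acceleration a(t) = 36·exp(-3·t). Substituting t = log(4)/3: a(log(4)/3) = 9.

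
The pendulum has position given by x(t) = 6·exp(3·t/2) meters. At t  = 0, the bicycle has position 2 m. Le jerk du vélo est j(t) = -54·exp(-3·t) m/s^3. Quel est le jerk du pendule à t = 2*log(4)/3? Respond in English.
We must differentiate our position equation x(t) = 6·exp(3·t/2) 3 times. Taking d/dt of x(t), we find v(t) = 9·exp(3·t/2). Taking d/dt of v(t), we find a(t) = 27·exp(3·t/2)/2. Differentiating acceleration, we get jerk: j(t) = 81·exp(3·t/2)/4. From the given jerk equation j(t) = 81·exp(3·t/2)/4, we substitute t = 2*log(4)/3 to get j = 81.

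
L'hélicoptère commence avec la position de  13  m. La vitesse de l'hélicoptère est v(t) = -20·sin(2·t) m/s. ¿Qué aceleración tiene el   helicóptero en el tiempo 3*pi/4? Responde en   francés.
Nous devons dériver notre équation de la vitesse v(t) = -20·sin(2·t) 1 fois. La dérivée de la vitesse donne l'accélération: a(t) = -40·cos(2·t). En utilisant a(t) = -40·cos(2·t) et en substituant t = 3*pi/4, nous trouvons a = 0.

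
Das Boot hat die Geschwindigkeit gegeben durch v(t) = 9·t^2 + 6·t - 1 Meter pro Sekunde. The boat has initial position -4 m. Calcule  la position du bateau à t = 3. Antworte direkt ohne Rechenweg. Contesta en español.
La respuesta es 101.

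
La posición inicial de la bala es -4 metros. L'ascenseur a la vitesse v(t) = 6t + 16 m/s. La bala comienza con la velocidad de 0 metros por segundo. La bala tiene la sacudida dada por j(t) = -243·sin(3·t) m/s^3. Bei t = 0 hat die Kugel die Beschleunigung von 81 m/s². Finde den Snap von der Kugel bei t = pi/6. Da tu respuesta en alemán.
Ausgehend von dem Ruck j(t) = -243·sin(3·t), nehmen wir 1 Ableitung. Mit d/dt von j(t) finden wir s(t) = -729·cos(3·t). Wir haben den Snap s(t) = -729·cos(3·t). Durch Einsetzen von t = pi/6: s(pi/6) = 0.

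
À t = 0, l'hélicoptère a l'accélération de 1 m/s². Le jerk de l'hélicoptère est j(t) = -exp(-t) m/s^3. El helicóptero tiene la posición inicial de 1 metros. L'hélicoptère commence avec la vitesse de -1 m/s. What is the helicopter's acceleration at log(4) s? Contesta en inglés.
To find the answer, we compute 1 integral of j(t) = -exp(-t). Integrating jerk and using the initial condition a(0) = 1, we get a(t) = exp(-t). Using a(t) = exp(-t) and substituting t = log(4), we find a = 1/4.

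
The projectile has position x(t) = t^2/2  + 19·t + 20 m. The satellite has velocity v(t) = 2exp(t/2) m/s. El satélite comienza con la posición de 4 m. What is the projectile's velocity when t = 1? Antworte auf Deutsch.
Ausgehend von der Position x(t) = t^2/2 + 19·t + 20, nehmen wir 1 Ableitung. Durch Ableiten von der Position erhalten wir die Geschwindigkeit: v(t) = t + 19. Aus der Gleichung für die Geschwindigkeit v(t) = t + 19, setzen wir t = 1 ein und erhalten v = 20.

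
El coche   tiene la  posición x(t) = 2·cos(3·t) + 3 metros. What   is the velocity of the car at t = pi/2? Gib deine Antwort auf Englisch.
To solve this, we need to take 1 derivative of our position equation x(t) = 2·cos(3·t) + 3. Differentiating position, we get velocity: v(t) = -6·sin(3·t). We have velocity v(t) = -6·sin(3·t). Substituting t = pi/2: v(pi/2) = 6.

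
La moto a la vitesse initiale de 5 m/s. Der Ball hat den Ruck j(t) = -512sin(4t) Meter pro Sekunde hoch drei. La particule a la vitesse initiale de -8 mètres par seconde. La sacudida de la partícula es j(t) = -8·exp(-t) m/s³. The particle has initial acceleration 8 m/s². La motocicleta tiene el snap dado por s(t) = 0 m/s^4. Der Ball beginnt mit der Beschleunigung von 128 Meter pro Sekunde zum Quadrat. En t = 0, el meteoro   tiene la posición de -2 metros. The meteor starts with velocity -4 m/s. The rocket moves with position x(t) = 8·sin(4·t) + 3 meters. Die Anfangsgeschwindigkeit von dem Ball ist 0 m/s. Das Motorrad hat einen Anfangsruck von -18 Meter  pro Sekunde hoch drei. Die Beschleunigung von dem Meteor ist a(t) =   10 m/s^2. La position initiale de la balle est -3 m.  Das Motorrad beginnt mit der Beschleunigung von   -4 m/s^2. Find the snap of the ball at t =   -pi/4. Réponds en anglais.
Starting from jerk j(t) = -512·sin(4·t), we take 1 derivative. Taking d/dt of j(t), we find s(t) = -2048·cos(4·t). From the given snap equation s(t) = -2048·cos(4·t), we substitute t = -pi/4 to get s = 2048.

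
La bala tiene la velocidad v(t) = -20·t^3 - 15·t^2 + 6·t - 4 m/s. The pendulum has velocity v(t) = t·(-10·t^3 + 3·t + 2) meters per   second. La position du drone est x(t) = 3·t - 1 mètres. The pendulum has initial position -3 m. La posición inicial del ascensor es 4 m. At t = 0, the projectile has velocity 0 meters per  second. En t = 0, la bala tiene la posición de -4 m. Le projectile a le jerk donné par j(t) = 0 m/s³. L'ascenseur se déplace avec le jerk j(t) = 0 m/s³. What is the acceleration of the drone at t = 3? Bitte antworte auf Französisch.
Pour résoudre ceci, nous devons prendre 2 dérivées de notre équation de la position x(t) = 3·t - 1. En dérivant la position, nous obtenons la vitesse: v(t) = 3. La dérivée de la vitesse donne l'accélération: a(t) = 0. En utilisant a(t) = 0 et en substituant t = 3, nous trouvons a = 0.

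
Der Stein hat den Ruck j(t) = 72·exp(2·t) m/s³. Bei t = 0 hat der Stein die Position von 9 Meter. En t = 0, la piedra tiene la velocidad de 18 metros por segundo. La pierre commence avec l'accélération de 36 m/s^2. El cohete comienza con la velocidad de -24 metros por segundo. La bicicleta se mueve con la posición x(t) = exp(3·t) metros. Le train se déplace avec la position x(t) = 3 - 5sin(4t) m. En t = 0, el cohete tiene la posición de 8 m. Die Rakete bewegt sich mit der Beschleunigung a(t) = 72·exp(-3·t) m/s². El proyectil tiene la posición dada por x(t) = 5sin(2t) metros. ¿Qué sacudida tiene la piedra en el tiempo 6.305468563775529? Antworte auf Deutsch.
Mit j(t) = 72·exp(2·t) und Einsetzen von t = 6.305468563775529, finden wir j = 21587030.3718531.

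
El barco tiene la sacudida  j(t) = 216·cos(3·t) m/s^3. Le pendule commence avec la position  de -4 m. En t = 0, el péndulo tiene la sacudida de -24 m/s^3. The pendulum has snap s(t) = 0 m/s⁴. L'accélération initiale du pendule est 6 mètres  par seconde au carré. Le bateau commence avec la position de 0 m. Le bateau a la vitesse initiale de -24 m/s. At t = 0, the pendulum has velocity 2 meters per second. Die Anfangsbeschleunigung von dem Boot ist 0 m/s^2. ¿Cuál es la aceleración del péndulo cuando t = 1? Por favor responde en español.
Partiendo del snap s(t) = 0, tomamos 2 antiderivadas. La antiderivada del snap, con j(0) = -24, da la sacudida: j(t) = -24. Tomando ∫j(t)dt y aplicando a(0) = 6, encontramos a(t) = 6 - 24·t. De la ecuación de la aceleración a(t) = 6 - 24·t, sustituimos t = 1 para obtener a = -18.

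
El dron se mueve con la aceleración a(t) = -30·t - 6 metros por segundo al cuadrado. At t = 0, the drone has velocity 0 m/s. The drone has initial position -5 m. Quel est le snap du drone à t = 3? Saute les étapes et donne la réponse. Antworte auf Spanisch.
El snap en t = 3 es s = 0.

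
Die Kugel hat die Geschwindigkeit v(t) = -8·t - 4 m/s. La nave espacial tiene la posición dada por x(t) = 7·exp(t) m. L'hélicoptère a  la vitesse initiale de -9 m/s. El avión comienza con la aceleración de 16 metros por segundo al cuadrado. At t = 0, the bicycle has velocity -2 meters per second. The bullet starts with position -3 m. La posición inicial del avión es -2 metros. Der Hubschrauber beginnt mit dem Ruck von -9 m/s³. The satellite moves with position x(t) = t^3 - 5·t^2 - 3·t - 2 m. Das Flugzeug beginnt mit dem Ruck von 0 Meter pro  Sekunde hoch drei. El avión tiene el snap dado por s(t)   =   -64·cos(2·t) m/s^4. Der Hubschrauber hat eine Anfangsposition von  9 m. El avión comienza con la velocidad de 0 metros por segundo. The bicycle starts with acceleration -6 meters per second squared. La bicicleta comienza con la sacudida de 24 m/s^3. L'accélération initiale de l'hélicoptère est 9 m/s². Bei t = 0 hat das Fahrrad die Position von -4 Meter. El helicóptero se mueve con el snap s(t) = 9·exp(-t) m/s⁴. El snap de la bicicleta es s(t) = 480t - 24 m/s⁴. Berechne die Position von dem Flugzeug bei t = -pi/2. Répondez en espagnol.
Debemos encontrar la antiderivada de nuestra ecuación del snap s(t) = -64·cos(2·t) 4 veces. Tomando ∫s(t)dt y aplicando j(0) = 0, encontramos j(t) = -32·sin(2·t). Integrando la sacudida y usando la condición inicial a(0) = 16, obtenemos a(t) = 16·cos(2·t). Tomando ∫a(t)dt y aplicando v(0) = 0, encontramos v(t) = 8·sin(2·t). La integral de la velocidad es la posición. Usando x(0) = -2, obtenemos x(t) = 2 - 4·cos(2·t). De la ecuación de la posición x(t) = 2 - 4·cos(2·t), sustituimos t = -pi/2 para obtener x = 6.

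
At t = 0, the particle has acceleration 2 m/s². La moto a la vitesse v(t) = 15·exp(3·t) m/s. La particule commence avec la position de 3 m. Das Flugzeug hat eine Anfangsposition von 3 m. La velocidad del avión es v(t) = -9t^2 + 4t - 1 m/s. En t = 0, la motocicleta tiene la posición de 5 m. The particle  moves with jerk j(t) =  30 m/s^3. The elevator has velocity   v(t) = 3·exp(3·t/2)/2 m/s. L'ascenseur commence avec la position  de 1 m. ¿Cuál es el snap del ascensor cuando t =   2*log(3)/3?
Partiendo de la velocidad v(t) = 3·exp(3·t/2)/2, tomamos 3 derivadas. Derivando la velocidad, obtenemos la aceleración: a(t) = 9·exp(3·t/2)/4. La derivada de la aceleración da la sacudida: j(t) = 27·exp(3·t/2)/8. La derivada de la sacudida da el snap: s(t) = 81·exp(3·t/2)/16. Usando s(t) = 81·exp(3·t/2)/16 y sustituyendo t = 2*log(3)/3, encontramos s = 243/16.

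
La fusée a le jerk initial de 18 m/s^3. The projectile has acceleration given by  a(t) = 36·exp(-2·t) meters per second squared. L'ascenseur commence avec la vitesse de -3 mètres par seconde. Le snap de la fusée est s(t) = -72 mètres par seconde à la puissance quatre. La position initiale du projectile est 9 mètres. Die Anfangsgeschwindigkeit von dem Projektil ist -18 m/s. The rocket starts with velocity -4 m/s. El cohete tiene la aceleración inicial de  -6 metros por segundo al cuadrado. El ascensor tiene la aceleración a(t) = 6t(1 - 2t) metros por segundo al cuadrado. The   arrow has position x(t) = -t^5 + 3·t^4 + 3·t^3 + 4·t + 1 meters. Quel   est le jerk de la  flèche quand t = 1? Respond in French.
En partant de la position x(t) = -t^5 + 3·t^4 + 3·t^3 + 4·t + 1, nous prenons 3 dérivées. La dérivée de la position donne la vitesse: v(t) = -5·t^4 + 12·t^3 + 9·t^2 + 4. En dérivant la vitesse, nous obtenons l'accélération: a(t) = -20·t^3 + 36·t^2 + 18·t. La dérivée de l'accélération donne le jerk: j(t) = -60·t^2 + 72·t + 18. En utilisant j(t) = -60·t^2 + 72·t + 18 et en substituant t = 1, nous trouvons j = 30.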